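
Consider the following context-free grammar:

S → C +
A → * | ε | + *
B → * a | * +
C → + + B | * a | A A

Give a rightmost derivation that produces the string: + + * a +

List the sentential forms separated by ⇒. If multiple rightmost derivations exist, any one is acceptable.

S ⇒ C + ⇒ + + B + ⇒ + + * a +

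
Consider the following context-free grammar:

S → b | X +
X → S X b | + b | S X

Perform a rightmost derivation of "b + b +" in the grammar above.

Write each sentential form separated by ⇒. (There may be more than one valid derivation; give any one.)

S ⇒ X + ⇒ S X + ⇒ S + b + ⇒ b + b +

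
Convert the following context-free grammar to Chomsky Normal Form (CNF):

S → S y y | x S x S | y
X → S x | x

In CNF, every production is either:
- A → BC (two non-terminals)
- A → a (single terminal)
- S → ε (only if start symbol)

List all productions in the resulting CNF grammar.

TY → y; TX → x; S → y; X → x; S → S X0; X0 → TY TY; S → TX X1; X1 → S X2; X2 → TX S; X → S TX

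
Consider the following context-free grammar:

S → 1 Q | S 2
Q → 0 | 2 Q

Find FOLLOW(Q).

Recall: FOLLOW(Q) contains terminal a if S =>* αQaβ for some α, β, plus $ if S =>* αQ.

We compute FOLLOW(Q) using the standard algorithm.
FOLLOW(S) starts with {$}.
FIRST(Q) = {0, 2}
FIRST(S) = {1}
FOLLOW(Q) = {$, 2}
FOLLOW(S) = {$, 2}
Therefore, FOLLOW(Q) = {$, 2}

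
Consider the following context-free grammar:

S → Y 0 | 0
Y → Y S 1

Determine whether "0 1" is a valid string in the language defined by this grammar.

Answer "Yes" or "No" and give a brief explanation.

No - no valid derivation exists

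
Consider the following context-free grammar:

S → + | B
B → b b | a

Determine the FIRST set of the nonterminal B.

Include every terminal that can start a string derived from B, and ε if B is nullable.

We compute FIRST(B) using the standard algorithm.
FIRST(B) = {a, b}
FIRST(S) = {+, a, b}
Therefore, FIRST(B) = {a, b}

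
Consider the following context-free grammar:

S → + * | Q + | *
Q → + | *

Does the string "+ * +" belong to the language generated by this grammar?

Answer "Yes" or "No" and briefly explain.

No - no valid derivation exists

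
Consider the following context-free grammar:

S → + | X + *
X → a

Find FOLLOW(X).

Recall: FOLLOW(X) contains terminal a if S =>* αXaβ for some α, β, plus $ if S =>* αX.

We compute FOLLOW(X) using the standard algorithm.
FOLLOW(S) starts with {$}.
FIRST(S) = {+, a}
FIRST(X) = {a}
FOLLOW(S) = {$}
FOLLOW(X) = {+}
Therefore, FOLLOW(X) = {+}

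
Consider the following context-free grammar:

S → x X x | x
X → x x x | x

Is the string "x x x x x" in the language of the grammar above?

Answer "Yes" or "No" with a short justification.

Yes - a valid derivation exists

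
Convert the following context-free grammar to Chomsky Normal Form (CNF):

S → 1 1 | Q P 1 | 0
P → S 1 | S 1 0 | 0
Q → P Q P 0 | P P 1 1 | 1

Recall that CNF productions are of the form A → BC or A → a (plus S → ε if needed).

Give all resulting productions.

T1 → 1; S → 0; T0 → 0; P → 0; Q → 1; S → T1 T1; S → Q X0; X0 → P T1; P → S T1; P → S X1; X1 → T1 T0; Q → P X2; X2 → Q X3; X3 → P T0; Q → P X4; X4 → P X5; X5 → T1 T1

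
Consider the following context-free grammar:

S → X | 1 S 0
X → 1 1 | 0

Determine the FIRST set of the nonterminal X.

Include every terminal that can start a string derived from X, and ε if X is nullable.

We compute FIRST(X) using the standard algorithm.
FIRST(S) = {0, 1}
FIRST(X) = {0, 1}
Therefore, FIRST(X) = {0, 1}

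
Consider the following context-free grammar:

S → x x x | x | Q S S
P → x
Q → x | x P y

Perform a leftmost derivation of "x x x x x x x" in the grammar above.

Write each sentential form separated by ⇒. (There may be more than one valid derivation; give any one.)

S ⇒ Q S S ⇒ x S S ⇒ x x x x S ⇒ x x x x x x x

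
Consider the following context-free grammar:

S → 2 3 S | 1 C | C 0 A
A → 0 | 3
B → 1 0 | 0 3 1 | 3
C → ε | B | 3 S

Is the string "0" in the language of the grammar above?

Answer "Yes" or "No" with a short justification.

No - no valid derivation exists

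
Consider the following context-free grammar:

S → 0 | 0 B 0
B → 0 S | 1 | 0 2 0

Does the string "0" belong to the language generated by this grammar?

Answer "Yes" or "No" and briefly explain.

Yes - a valid derivation exists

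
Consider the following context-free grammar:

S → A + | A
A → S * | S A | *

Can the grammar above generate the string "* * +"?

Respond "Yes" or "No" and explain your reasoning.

Yes - a valid derivation exists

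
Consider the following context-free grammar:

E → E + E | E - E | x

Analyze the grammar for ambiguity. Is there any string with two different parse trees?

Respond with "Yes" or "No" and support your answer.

Yes - the string 'x + x - x + x + x' has two distinct parse trees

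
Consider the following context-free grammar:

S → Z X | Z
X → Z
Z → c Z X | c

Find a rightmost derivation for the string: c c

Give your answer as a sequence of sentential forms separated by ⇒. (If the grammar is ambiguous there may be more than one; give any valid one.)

S ⇒ Z X ⇒ Z Z ⇒ Z c ⇒ c c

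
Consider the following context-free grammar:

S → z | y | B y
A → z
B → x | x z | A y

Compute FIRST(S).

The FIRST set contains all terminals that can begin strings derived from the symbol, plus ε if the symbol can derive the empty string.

We compute FIRST(S) using the standard algorithm.
FIRST(A) = {z}
FIRST(B) = {x, z}
FIRST(S) = {x, y, z}
Therefore, FIRST(S) = {x, y, z}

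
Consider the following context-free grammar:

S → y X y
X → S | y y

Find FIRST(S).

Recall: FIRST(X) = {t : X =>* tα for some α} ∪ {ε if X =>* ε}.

We compute FIRST(S) using the standard algorithm.
FIRST(S) = {y}
FIRST(X) = {y}
Therefore, FIRST(S) = {y}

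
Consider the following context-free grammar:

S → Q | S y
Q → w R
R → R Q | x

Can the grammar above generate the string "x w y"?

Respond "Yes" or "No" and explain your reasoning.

No - no valid derivation exists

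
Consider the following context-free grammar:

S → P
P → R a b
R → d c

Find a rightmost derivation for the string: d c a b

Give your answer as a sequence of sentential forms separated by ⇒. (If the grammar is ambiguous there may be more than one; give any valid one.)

S ⇒ P ⇒ R a b ⇒ d c a b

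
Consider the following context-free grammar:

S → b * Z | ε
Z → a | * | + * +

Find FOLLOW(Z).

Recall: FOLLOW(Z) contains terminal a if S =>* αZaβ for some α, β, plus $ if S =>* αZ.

We compute FOLLOW(Z) using the standard algorithm.
FOLLOW(S) starts with {$}.
FIRST(S) = {b, ε}
FIRST(Z) = {*, +, a}
FOLLOW(S) = {$}
FOLLOW(Z) = {$}
Therefore, FOLLOW(Z) = {$}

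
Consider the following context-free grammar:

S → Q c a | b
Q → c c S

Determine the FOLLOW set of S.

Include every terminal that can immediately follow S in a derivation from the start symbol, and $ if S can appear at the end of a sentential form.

We compute FOLLOW(S) using the standard algorithm.
FOLLOW(S) starts with {$}.
FIRST(Q) = {c}
FIRST(S) = {b, c}
FOLLOW(Q) = {c}
FOLLOW(S) = {$, c}
Therefore, FOLLOW(S) = {$, c}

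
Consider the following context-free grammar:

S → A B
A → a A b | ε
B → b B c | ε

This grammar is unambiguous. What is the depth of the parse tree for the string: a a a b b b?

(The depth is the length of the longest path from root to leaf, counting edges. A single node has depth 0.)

5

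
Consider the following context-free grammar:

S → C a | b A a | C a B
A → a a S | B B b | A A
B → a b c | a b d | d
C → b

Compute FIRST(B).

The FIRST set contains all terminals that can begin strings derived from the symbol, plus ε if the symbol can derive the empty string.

We compute FIRST(B) using the standard algorithm.
FIRST(A) = {a, d}
FIRST(B) = {a, d}
FIRST(C) = {b}
FIRST(S) = {b}
Therefore, FIRST(B) = {a, d}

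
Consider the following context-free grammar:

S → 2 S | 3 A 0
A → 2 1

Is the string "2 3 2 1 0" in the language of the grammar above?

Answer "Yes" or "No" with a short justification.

Yes - a valid derivation exists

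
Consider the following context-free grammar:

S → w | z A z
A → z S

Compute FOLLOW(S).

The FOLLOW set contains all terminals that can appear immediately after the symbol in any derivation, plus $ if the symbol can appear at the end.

We compute FOLLOW(S) using the standard algorithm.
FOLLOW(S) starts with {$}.
FIRST(A) = {z}
FIRST(S) = {w, z}
FOLLOW(A) = {z}
FOLLOW(S) = {$, z}
Therefore, FOLLOW(S) = {$, z}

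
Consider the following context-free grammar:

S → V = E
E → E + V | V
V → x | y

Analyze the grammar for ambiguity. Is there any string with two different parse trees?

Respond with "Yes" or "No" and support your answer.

No - the grammar is unambiguous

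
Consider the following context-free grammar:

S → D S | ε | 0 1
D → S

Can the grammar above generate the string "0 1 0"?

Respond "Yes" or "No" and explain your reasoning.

No - no valid derivation exists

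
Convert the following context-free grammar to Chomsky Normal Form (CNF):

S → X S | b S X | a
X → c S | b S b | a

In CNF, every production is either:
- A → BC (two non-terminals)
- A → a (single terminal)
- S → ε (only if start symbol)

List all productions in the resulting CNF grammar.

TB → b; S → a; TC → c; X → a; S → X S; S → TB X0; X0 → S X; X → TC S; X → TB X1; X1 → S TB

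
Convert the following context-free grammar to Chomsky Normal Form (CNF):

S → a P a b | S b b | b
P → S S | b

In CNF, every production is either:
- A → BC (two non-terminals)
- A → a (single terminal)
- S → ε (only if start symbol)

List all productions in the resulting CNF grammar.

TA → a; TB → b; S → b; P → b; S → TA X0; X0 → P X1; X1 → TA TB; S → S X2; X2 → TB TB; P → S S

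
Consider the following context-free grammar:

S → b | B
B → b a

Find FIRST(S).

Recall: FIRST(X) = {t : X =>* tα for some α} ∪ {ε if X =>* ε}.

We compute FIRST(S) using the standard algorithm.
FIRST(B) = {b}
FIRST(S) = {b}
Therefore, FIRST(S) = {b}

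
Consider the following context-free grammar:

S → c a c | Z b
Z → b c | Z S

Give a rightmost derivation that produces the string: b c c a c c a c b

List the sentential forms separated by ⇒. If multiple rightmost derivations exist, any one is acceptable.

S ⇒ Z b ⇒ Z S b ⇒ Z c a c b ⇒ Z S c a c b ⇒ Z c a c c a c b ⇒ b c c a c c a c b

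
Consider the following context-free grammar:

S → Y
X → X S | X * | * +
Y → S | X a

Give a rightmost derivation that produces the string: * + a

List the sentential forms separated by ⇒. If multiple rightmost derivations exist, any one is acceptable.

S ⇒ Y ⇒ X a ⇒ * + a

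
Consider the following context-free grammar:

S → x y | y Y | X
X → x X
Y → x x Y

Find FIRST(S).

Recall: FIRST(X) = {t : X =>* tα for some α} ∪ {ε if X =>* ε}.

We compute FIRST(S) using the standard algorithm.
FIRST(S) = {x, y}
FIRST(X) = {x}
FIRST(Y) = {x}
Therefore, FIRST(S) = {x, y}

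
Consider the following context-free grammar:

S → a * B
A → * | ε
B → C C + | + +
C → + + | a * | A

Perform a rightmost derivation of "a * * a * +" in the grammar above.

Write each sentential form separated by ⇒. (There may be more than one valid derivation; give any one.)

S ⇒ a * B ⇒ a * C C + ⇒ a * C a * + ⇒ a * A a * + ⇒ a * * a * +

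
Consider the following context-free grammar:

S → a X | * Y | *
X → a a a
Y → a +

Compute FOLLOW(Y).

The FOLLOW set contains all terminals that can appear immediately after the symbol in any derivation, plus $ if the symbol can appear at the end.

We compute FOLLOW(Y) using the standard algorithm.
FOLLOW(S) starts with {$}.
FIRST(S) = {*, a}
FIRST(X) = {a}
FIRST(Y) = {a}
FOLLOW(S) = {$}
FOLLOW(X) = {$}
FOLLOW(Y) = {$}
Therefore, FOLLOW(Y) = {$}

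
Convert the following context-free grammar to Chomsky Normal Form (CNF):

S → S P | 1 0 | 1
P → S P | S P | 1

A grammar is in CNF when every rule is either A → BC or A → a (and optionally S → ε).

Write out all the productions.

T1 → 1; T0 → 0; S → 1; P → 1; S → S P; S → T1 T0; P → S P; P → S P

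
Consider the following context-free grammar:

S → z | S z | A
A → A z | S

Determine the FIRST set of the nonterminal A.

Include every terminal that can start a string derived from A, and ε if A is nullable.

We compute FIRST(A) using the standard algorithm.
FIRST(A) = {z}
FIRST(S) = {z}
Therefore, FIRST(A) = {z}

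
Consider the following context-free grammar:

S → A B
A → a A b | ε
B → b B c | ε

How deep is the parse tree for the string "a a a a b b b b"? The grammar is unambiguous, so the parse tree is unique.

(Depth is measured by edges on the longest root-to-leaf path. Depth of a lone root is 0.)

6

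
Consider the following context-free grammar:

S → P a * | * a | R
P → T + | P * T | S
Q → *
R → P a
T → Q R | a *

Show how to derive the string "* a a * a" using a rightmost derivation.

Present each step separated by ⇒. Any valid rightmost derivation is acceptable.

S ⇒ R ⇒ P a ⇒ S a ⇒ P a * a ⇒ S a * a ⇒ * a a * a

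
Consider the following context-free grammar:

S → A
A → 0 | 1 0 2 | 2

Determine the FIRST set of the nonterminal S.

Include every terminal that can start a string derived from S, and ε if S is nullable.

We compute FIRST(S) using the standard algorithm.
FIRST(A) = {0, 1, 2}
FIRST(S) = {0, 1, 2}
Therefore, FIRST(S) = {0, 1, 2}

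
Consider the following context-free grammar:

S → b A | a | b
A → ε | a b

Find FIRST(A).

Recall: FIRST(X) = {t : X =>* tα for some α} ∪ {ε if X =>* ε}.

We compute FIRST(A) using the standard algorithm.
FIRST(A) = {a, ε}
FIRST(S) = {a, b}
Therefore, FIRST(A) = {a, ε}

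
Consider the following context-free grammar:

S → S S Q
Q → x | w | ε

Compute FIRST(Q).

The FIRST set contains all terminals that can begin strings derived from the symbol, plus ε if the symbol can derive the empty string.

We compute FIRST(Q) using the standard algorithm.
FIRST(Q) = {w, x, ε}
FIRST(S) = {}
Therefore, FIRST(Q) = {w, x, ε}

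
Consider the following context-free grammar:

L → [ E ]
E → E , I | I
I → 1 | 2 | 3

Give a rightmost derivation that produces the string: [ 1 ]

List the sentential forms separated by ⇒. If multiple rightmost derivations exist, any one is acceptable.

L ⇒ [ E ] ⇒ [ I ] ⇒ [ 1 ]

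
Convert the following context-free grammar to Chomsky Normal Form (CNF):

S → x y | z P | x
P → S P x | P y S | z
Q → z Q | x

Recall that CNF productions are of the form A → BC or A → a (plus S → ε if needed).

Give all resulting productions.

TX → x; TY → y; TZ → z; S → x; P → z; Q → x; S → TX TY; S → TZ P; P → S X0; X0 → P TX; P → P X1; X1 → TY S; Q → TZ Q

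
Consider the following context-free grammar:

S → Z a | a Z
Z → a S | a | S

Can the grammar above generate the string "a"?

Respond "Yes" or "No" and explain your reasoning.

No - no valid derivation exists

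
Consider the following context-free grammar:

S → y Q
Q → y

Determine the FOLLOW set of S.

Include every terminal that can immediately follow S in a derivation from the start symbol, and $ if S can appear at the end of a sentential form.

We compute FOLLOW(S) using the standard algorithm.
FOLLOW(S) starts with {$}.
FIRST(Q) = {y}
FIRST(S) = {y}
FOLLOW(Q) = {$}
FOLLOW(S) = {$}
Therefore, FOLLOW(S) = {$}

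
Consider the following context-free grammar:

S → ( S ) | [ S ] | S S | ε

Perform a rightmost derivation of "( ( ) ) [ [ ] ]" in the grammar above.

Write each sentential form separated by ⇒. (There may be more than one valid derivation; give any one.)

S ⇒ S S ⇒ S [ S ] ⇒ S [ [ S ] ] ⇒ S [ [ ] ] ⇒ ( S ) [ [ ] ] ⇒ ( ( S ) ) [ [ ] ] ⇒ ( ( ) ) [ [ ] ]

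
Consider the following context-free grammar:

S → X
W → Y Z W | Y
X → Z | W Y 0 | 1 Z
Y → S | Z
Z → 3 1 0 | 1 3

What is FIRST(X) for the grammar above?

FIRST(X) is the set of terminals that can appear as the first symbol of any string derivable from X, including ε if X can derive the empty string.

We compute FIRST(X) using the standard algorithm.
FIRST(S) = {1, 3}
FIRST(W) = {1, 3}
FIRST(X) = {1, 3}
FIRST(Y) = {1, 3}
FIRST(Z) = {1, 3}
Therefore, FIRST(X) = {1, 3}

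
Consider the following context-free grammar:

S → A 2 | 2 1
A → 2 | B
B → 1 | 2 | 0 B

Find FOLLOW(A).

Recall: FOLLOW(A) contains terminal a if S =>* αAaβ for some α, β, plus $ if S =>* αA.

We compute FOLLOW(A) using the standard algorithm.
FOLLOW(S) starts with {$}.
FIRST(A) = {0, 1, 2}
FIRST(B) = {0, 1, 2}
FIRST(S) = {0, 1, 2}
FOLLOW(A) = {2}
FOLLOW(B) = {2}
FOLLOW(S) = {$}
Therefore, FOLLOW(A) = {2}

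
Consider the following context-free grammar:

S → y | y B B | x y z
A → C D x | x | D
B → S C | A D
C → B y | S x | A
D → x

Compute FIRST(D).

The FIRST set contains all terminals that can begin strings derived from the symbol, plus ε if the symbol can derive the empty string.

We compute FIRST(D) using the standard algorithm.
FIRST(A) = {x, y}
FIRST(B) = {x, y}
FIRST(C) = {x, y}
FIRST(D) = {x}
FIRST(S) = {x, y}
Therefore, FIRST(D) = {x}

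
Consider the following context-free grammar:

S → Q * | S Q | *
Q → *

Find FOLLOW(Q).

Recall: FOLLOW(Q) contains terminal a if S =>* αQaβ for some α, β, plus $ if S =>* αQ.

We compute FOLLOW(Q) using the standard algorithm.
FOLLOW(S) starts with {$}.
FIRST(Q) = {*}
FIRST(S) = {*}
FOLLOW(Q) = {$, *}
FOLLOW(S) = {$, *}
Therefore, FOLLOW(Q) = {$, *}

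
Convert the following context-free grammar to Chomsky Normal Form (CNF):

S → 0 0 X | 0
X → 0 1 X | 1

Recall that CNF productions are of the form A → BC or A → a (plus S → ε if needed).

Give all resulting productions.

T0 → 0; S → 0; T1 → 1; X → 1; S → T0 X0; X0 → T0 X; X → T0 X1; X1 → T1 X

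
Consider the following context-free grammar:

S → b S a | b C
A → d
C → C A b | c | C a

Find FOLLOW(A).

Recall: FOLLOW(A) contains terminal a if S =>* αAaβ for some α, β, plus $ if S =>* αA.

We compute FOLLOW(A) using the standard algorithm.
FOLLOW(S) starts with {$}.
FIRST(A) = {d}
FIRST(C) = {c}
FIRST(S) = {b}
FOLLOW(A) = {b}
FOLLOW(C) = {$, a, d}
FOLLOW(S) = {$, a}
Therefore, FOLLOW(A) = {b}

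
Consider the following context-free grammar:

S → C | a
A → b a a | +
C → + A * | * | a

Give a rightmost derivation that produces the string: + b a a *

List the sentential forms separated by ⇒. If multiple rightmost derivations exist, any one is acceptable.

S ⇒ C ⇒ + A * ⇒ + b a a *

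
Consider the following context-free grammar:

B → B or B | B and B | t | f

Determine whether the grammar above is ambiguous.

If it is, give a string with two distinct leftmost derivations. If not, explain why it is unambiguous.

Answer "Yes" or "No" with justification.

Yes - the string 't or t or t and f' has two distinct leftmost derivations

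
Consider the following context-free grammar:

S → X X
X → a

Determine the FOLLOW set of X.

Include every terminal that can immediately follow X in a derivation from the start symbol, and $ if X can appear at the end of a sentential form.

We compute FOLLOW(X) using the standard algorithm.
FOLLOW(S) starts with {$}.
FIRST(S) = {a}
FIRST(X) = {a}
FOLLOW(S) = {$}
FOLLOW(X) = {$, a}
Therefore, FOLLOW(X) = {$, a}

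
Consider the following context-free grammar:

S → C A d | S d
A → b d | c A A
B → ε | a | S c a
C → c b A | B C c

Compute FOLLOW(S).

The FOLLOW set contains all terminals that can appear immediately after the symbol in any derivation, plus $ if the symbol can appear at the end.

We compute FOLLOW(S) using the standard algorithm.
FOLLOW(S) starts with {$}.
FIRST(A) = {b, c}
FIRST(B) = {a, c, ε}
FIRST(C) = {a, c}
FIRST(S) = {a, c}
FOLLOW(A) = {b, c, d}
FOLLOW(B) = {a, c}
FOLLOW(C) = {b, c}
FOLLOW(S) = {$, c, d}
Therefore, FOLLOW(S) = {$, c, d}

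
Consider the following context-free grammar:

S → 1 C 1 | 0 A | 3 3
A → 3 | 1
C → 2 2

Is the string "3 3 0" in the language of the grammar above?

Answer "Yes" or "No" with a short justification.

No - no valid derivation exists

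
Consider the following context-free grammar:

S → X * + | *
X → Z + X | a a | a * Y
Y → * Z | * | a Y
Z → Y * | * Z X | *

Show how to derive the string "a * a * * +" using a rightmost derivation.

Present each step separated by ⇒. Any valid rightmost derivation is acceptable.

S ⇒ X * + ⇒ a * Y * + ⇒ a * a Y * + ⇒ a * a * * +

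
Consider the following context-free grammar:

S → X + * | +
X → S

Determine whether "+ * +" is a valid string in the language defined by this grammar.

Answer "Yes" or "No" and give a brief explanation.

No - no valid derivation exists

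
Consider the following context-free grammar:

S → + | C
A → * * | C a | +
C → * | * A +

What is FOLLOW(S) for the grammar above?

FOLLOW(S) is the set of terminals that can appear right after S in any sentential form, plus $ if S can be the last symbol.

We compute FOLLOW(S) using the standard algorithm.
FOLLOW(S) starts with {$}.
FIRST(A) = {*, +}
FIRST(C) = {*}
FIRST(S) = {*, +}
FOLLOW(A) = {+}
FOLLOW(C) = {$, a}
FOLLOW(S) = {$}
Therefore, FOLLOW(S) = {$}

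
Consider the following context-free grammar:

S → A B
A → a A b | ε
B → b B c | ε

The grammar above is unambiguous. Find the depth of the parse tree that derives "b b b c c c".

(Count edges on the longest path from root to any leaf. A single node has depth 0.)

5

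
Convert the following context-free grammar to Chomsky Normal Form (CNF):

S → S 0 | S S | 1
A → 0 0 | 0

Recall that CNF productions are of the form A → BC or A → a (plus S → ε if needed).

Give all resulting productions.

T0 → 0; S → 1; A → 0; S → S T0; S → S S; A → T0 T0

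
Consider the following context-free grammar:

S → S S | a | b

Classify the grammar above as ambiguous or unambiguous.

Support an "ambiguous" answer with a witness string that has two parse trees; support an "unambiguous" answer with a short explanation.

Ambiguous - the string 'b b b a b' has two distinct parse trees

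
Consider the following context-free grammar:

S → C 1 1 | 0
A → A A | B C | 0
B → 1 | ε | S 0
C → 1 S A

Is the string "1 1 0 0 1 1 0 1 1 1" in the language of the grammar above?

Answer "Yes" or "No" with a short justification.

No - no valid derivation exists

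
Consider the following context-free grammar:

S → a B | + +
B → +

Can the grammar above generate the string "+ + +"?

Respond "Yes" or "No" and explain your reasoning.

No - no valid derivation exists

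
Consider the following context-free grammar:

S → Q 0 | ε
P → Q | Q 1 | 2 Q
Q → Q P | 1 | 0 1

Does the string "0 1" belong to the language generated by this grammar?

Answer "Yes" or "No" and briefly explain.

No - no valid derivation exists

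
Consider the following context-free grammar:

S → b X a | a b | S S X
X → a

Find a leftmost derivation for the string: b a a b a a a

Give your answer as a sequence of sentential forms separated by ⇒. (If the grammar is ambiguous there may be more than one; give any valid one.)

S ⇒ S S X ⇒ b X a S X ⇒ b a a S X ⇒ b a a b X a X ⇒ b a a b a a X ⇒ b a a b a a a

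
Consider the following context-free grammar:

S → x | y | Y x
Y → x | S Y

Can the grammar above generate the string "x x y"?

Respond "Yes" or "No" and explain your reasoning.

No - no valid derivation exists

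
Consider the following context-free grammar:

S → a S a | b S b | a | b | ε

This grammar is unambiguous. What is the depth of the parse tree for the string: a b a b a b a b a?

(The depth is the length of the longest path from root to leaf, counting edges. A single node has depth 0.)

5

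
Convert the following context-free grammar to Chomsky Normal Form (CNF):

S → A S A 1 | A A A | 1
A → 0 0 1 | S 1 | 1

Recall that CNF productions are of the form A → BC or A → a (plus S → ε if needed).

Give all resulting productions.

T1 → 1; S → 1; T0 → 0; A → 1; S → A X0; X0 → S X1; X1 → A T1; S → A X2; X2 → A A; A → T0 X3; X3 → T0 T1; A → S T1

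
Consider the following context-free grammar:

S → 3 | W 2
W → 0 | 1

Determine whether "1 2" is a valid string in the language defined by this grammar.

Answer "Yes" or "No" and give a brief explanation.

Yes - a valid derivation exists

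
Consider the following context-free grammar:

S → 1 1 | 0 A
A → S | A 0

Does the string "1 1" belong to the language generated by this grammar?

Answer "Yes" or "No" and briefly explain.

Yes - a valid derivation exists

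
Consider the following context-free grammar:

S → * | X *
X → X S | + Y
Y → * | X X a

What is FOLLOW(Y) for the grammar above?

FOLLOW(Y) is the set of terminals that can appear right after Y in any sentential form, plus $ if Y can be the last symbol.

We compute FOLLOW(Y) using the standard algorithm.
FOLLOW(S) starts with {$}.
FIRST(S) = {*, +}
FIRST(X) = {+}
FIRST(Y) = {*, +}
FOLLOW(S) = {$, *, +, a}
FOLLOW(X) = {*, +, a}
FOLLOW(Y) = {*, +, a}
Therefore, FOLLOW(Y) = {*, +, a}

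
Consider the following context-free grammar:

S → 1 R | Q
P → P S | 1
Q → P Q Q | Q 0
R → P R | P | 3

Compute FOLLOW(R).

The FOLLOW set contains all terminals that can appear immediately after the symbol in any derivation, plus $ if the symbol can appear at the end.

We compute FOLLOW(R) using the standard algorithm.
FOLLOW(S) starts with {$}.
FIRST(P) = {1}
FIRST(Q) = {1}
FIRST(R) = {1, 3}
FIRST(S) = {1}
FOLLOW(P) = {$, 1, 3}
FOLLOW(Q) = {$, 0, 1, 3}
FOLLOW(R) = {$, 1, 3}
FOLLOW(S) = {$, 1, 3}
Therefore, FOLLOW(R) = {$, 1, 3}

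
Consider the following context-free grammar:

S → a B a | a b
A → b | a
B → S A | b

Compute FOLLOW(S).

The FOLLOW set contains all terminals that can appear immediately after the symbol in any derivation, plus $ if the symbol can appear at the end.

We compute FOLLOW(S) using the standard algorithm.
FOLLOW(S) starts with {$}.
FIRST(A) = {a, b}
FIRST(B) = {a, b}
FIRST(S) = {a}
FOLLOW(A) = {a}
FOLLOW(B) = {a}
FOLLOW(S) = {$, a, b}
Therefore, FOLLOW(S) = {$, a, b}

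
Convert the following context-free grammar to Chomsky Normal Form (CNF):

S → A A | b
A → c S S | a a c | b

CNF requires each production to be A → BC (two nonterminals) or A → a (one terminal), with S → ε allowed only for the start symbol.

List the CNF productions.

S → b; TC → c; TA → a; A → b; S → A A; A → TC X0; X0 → S S; A → TA X1; X1 → TA TC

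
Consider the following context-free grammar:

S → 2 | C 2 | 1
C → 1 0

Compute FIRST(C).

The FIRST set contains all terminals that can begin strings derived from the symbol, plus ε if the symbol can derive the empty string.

We compute FIRST(C) using the standard algorithm.
FIRST(C) = {1}
FIRST(S) = {1, 2}
Therefore, FIRST(C) = {1}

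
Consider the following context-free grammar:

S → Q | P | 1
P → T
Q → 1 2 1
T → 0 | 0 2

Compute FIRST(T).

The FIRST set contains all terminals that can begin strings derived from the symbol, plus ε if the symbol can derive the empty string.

We compute FIRST(T) using the standard algorithm.
FIRST(P) = {0}
FIRST(Q) = {1}
FIRST(S) = {0, 1}
FIRST(T) = {0}
Therefore, FIRST(T) = {0}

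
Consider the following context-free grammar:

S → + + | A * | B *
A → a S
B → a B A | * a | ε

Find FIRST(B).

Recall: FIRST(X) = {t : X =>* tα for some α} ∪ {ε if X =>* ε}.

We compute FIRST(B) using the standard algorithm.
FIRST(A) = {a}
FIRST(B) = {*, a, ε}
FIRST(S) = {*, +, a}
Therefore, FIRST(B) = {*, a, ε}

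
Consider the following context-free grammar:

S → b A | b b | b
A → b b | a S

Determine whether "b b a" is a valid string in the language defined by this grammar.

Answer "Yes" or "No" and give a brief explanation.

No - no valid derivation exists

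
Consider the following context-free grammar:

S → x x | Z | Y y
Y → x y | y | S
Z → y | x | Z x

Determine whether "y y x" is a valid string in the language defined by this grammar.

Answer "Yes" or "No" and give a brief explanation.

No - no valid derivation exists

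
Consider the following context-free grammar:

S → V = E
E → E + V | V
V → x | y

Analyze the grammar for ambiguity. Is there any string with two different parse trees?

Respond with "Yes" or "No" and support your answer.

No - the grammar is unambiguous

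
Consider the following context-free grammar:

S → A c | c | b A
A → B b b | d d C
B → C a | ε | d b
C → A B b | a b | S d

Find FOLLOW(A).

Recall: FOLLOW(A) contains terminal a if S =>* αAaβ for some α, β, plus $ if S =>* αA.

We compute FOLLOW(A) using the standard algorithm.
FOLLOW(S) starts with {$}.
FIRST(A) = {a, b, c, d}
FIRST(B) = {a, b, c, d, ε}
FIRST(C) = {a, b, c, d}
FIRST(S) = {a, b, c, d}
FOLLOW(A) = {$, a, b, c, d}
FOLLOW(B) = {b}
FOLLOW(C) = {$, a, b, c, d}
FOLLOW(S) = {$, d}
Therefore, FOLLOW(A) = {$, a, b, c, d}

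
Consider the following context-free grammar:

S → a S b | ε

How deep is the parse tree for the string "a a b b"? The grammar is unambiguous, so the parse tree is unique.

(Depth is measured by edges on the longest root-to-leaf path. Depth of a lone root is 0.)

3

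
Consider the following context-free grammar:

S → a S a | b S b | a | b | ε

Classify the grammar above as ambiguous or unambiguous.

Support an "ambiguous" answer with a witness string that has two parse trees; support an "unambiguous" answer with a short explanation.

Unambiguous - every string in the language has a unique parse tree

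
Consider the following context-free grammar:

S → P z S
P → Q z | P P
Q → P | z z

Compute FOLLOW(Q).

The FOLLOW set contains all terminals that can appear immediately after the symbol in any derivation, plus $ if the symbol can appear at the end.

We compute FOLLOW(Q) using the standard algorithm.
FOLLOW(S) starts with {$}.
FIRST(P) = {z}
FIRST(Q) = {z}
FIRST(S) = {z}
FOLLOW(P) = {z}
FOLLOW(Q) = {z}
FOLLOW(S) = {$}
Therefore, FOLLOW(Q) = {z}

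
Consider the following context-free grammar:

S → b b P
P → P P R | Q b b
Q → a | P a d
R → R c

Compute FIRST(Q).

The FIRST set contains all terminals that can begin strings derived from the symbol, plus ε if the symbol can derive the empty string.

We compute FIRST(Q) using the standard algorithm.
FIRST(P) = {a}
FIRST(Q) = {a}
FIRST(R) = {}
FIRST(S) = {b}
Therefore, FIRST(Q) = {a}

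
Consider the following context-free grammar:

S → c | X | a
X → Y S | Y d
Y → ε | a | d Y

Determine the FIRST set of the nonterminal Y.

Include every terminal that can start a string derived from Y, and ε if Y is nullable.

We compute FIRST(Y) using the standard algorithm.
FIRST(S) = {a, c, d}
FIRST(X) = {a, c, d}
FIRST(Y) = {a, d, ε}
Therefore, FIRST(Y) = {a, d, ε}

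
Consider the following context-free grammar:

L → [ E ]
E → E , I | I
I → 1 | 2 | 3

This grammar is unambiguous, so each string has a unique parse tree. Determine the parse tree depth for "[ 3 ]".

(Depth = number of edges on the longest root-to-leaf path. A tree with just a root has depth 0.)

3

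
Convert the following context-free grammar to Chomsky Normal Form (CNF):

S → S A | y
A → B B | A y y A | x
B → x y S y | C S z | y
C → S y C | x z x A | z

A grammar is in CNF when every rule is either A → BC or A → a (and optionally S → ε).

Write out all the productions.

S → y; TY → y; A → x; TX → x; TZ → z; B → y; C → z; S → S A; A → B B; A → A X0; X0 → TY X1; X1 → TY A; B → TX X2; X2 → TY X3; X3 → S TY; B → C X4; X4 → S TZ; C → S X5; X5 → TY C; C → TX X6; X6 → TZ X7; X7 → TX A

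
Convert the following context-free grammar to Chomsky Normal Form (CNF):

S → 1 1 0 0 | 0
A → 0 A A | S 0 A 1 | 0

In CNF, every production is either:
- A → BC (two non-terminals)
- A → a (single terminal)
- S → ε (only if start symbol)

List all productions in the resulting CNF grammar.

T1 → 1; T0 → 0; S → 0; A → 0; S → T1 X0; X0 → T1 X1; X1 → T0 T0; A → T0 X2; X2 → A A; A → S X3; X3 → T0 X4; X4 → A T1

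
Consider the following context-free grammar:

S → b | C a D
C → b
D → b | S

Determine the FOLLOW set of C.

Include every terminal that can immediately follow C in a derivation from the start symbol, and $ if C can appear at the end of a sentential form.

We compute FOLLOW(C) using the standard algorithm.
FOLLOW(S) starts with {$}.
FIRST(C) = {b}
FIRST(D) = {b}
FIRST(S) = {b}
FOLLOW(C) = {a}
FOLLOW(D) = {$}
FOLLOW(S) = {$}
Therefore, FOLLOW(C) = {a}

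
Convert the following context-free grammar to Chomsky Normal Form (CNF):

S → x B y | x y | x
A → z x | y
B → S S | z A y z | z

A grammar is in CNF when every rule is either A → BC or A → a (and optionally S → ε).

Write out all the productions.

TX → x; TY → y; S → x; TZ → z; A → y; B → z; S → TX X0; X0 → B TY; S → TX TY; A → TZ TX; B → S S; B → TZ X1; X1 → A X2; X2 → TY TZ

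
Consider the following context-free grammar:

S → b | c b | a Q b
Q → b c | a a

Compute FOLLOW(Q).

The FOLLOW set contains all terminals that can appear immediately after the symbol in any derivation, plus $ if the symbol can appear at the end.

We compute FOLLOW(Q) using the standard algorithm.
FOLLOW(S) starts with {$}.
FIRST(Q) = {a, b}
FIRST(S) = {a, b, c}
FOLLOW(Q) = {b}
FOLLOW(S) = {$}
Therefore, FOLLOW(Q) = {b}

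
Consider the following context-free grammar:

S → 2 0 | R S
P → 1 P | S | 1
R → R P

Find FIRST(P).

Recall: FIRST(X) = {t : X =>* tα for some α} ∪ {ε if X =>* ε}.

We compute FIRST(P) using the standard algorithm.
FIRST(P) = {1, 2}
FIRST(R) = {}
FIRST(S) = {2}
Therefore, FIRST(P) = {1, 2}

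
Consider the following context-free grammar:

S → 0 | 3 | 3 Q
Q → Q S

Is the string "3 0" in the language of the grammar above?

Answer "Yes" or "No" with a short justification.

No - no valid derivation exists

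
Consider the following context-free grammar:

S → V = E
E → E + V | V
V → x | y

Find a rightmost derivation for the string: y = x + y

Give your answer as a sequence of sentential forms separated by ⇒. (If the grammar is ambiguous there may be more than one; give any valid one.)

S ⇒ V = E ⇒ V = E + V ⇒ V = E + y ⇒ V = V + y ⇒ V = x + y ⇒ y = x + y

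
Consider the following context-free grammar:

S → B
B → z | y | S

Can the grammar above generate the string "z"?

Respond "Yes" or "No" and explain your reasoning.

Yes - a valid derivation exists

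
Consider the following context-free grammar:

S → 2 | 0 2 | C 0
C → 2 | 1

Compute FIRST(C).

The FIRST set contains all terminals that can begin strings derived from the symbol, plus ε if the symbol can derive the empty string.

We compute FIRST(C) using the standard algorithm.
FIRST(C) = {1, 2}
FIRST(S) = {0, 1, 2}
Therefore, FIRST(C) = {1, 2}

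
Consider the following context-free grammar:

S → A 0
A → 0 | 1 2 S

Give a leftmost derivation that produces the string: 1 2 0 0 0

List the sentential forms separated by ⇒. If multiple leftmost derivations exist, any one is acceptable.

S ⇒ A 0 ⇒ 1 2 S 0 ⇒ 1 2 A 0 0 ⇒ 1 2 0 0 0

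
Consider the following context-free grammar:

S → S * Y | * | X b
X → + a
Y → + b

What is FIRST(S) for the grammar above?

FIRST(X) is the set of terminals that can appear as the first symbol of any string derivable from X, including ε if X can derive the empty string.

We compute FIRST(S) using the standard algorithm.
FIRST(S) = {*, +}
FIRST(X) = {+}
FIRST(Y) = {+}
Therefore, FIRST(S) = {*, +}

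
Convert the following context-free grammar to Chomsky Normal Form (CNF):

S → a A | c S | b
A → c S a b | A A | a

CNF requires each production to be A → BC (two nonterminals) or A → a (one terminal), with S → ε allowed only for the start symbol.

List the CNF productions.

TA → a; TC → c; S → b; TB → b; A → a; S → TA A; S → TC S; A → TC X0; X0 → S X1; X1 → TA TB; A → A A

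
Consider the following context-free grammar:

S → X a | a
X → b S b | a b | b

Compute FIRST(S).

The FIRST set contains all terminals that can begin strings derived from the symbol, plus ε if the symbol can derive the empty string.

We compute FIRST(S) using the standard algorithm.
FIRST(S) = {a, b}
FIRST(X) = {a, b}
Therefore, FIRST(S) = {a, b}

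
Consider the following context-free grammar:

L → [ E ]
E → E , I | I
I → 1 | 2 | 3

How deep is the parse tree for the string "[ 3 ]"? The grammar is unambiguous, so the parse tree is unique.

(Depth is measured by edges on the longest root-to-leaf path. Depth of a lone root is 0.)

3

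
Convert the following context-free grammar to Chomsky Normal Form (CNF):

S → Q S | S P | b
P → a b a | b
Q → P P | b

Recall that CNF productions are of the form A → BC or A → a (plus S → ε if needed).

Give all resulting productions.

S → b; TA → a; TB → b; P → b; Q → b; S → Q S; S → S P; P → TA X0; X0 → TB TA; Q → P P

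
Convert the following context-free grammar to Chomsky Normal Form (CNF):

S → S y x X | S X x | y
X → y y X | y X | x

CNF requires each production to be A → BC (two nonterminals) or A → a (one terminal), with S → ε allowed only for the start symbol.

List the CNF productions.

TY → y; TX → x; S → y; X → x; S → S X0; X0 → TY X1; X1 → TX X; S → S X2; X2 → X TX; X → TY X3; X3 → TY X; X → TY X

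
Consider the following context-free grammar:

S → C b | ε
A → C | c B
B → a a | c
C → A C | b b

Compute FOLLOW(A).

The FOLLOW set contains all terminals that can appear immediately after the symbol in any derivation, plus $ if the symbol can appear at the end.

We compute FOLLOW(A) using the standard algorithm.
FOLLOW(S) starts with {$}.
FIRST(A) = {b, c}
FIRST(B) = {a, c}
FIRST(C) = {b, c}
FIRST(S) = {b, c, ε}
FOLLOW(A) = {b, c}
FOLLOW(B) = {b, c}
FOLLOW(C) = {b, c}
FOLLOW(S) = {$}
Therefore, FOLLOW(A) = {b, c}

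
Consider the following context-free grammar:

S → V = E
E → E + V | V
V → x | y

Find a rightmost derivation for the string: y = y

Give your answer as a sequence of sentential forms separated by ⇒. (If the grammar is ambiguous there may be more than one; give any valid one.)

S ⇒ V = E ⇒ V = V ⇒ V = y ⇒ y = y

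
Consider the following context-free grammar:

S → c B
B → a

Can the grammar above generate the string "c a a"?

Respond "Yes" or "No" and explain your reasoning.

No - no valid derivation exists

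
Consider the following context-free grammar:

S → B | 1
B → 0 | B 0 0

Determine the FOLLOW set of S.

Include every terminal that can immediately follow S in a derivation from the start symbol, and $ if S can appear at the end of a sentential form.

We compute FOLLOW(S) using the standard algorithm.
FOLLOW(S) starts with {$}.
FIRST(B) = {0}
FIRST(S) = {0, 1}
FOLLOW(B) = {$, 0}
FOLLOW(S) = {$}
Therefore, FOLLOW(S) = {$}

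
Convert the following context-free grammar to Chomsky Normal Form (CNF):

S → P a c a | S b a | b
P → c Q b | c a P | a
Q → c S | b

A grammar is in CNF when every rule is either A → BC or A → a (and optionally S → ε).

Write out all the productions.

TA → a; TC → c; TB → b; S → b; P → a; Q → b; S → P X0; X0 → TA X1; X1 → TC TA; S → S X2; X2 → TB TA; P → TC X3; X3 → Q TB; P → TC X4; X4 → TA P; Q → TC S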